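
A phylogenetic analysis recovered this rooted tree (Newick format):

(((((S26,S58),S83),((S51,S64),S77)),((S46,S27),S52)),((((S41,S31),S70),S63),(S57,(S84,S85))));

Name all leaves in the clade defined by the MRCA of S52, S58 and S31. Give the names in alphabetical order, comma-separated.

S26, S27, S31, S41, S46, S51, S52, S57, S58, S63, S64, S70, S77, S83, S84, S85

Tracing S52: it sits inside ((S46,S27),S52).
Tracing S58: it sits inside (S26,S58).
Tracing S31: it sits inside (S41,S31).
The smallest clade enclosing all 3 is the whole tree (their MRCA is the root), so the answer is all 16 tips in alphabetical order.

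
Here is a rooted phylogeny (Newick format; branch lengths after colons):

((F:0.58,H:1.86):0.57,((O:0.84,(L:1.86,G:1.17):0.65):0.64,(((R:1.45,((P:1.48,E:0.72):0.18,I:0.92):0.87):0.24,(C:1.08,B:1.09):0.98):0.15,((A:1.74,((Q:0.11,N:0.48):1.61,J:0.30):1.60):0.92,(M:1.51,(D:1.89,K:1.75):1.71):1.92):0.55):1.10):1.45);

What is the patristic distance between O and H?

5.36

The path runs O → … → MRCA → … → H; the MRCA is the root of the tree.
Branch lengths along that path: 0.84 + 0.64 + 1.45 + 0.57 + 1.86 = 5.36.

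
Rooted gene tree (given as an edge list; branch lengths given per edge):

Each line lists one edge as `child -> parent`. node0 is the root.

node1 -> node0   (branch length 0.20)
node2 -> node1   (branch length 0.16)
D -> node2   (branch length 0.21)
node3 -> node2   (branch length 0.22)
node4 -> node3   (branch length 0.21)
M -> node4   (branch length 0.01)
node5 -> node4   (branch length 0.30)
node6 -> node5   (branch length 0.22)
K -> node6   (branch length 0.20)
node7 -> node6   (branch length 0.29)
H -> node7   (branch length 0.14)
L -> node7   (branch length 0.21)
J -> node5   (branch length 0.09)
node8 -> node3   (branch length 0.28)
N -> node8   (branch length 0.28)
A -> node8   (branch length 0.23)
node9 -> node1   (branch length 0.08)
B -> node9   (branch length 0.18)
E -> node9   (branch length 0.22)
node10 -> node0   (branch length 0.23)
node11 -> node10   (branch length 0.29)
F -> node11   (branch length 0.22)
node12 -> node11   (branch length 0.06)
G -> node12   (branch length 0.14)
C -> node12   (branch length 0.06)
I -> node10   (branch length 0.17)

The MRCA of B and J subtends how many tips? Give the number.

10

The MRCA of B and J is the node subtending ((D,((M,((K,(H,L)),J)),(N,A))),(B,E)).
That clade contains 10 terminal taxa: A, B, D, E, H, J, K, L, M, N.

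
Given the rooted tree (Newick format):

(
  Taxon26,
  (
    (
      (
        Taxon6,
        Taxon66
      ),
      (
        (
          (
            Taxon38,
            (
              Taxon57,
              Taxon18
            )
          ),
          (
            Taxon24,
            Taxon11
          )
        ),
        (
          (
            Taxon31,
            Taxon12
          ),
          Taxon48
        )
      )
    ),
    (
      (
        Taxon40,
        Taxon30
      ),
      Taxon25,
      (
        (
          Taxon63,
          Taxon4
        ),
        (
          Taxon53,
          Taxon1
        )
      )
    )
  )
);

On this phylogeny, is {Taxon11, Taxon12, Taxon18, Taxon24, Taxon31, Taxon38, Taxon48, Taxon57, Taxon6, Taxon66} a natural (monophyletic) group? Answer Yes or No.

Yes

The most recent common ancestor of these taxa subtends ((Taxon6,Taxon66),(((Taxon38,(Taxon57,Taxon18)),(Taxon24,Taxon11)),((Taxon31,Taxon12),Taxon48))).
That clade has exactly 10 tips — every listed taxon and nothing else — so the group is monophyletic.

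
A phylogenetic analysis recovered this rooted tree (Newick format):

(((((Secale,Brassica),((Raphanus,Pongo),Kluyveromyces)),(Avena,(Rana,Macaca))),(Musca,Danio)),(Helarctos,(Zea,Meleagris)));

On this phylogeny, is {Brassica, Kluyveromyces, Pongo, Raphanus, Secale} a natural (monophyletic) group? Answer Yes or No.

Yes

The most recent common ancestor of these taxa subtends ((Secale,Brassica),((Raphanus,Pongo),Kluyveromyces)).
That clade has exactly 5 tips — every listed taxon and nothing else — so the group is monophyletic.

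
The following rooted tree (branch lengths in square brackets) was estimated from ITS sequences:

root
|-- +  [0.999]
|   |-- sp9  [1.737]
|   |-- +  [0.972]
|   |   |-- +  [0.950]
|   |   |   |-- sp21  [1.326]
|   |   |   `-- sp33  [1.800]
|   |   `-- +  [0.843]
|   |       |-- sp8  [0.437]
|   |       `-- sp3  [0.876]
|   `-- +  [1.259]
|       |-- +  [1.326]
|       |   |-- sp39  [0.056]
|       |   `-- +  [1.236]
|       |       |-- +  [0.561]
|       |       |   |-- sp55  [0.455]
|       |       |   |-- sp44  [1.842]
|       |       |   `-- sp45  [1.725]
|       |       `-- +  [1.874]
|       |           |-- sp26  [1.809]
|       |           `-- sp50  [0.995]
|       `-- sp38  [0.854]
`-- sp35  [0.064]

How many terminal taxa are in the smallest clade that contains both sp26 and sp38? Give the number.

The MRCA of sp26 and sp38 is the node subtending ((sp39,((sp55,sp44,sp45),(sp26,sp50))),sp38).
That clade contains 7 terminal taxa: sp26, sp38, sp39, sp44, sp45, sp50, sp55.

7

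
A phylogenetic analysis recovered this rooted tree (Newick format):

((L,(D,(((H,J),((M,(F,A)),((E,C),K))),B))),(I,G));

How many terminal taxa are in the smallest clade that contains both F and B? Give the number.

The MRCA of F and B is the node subtending (((H,J),((M,(F,A)),((E,C),K))),B).
That clade contains 9 terminal taxa: A, B, C, E, F, H, J, K, M.

9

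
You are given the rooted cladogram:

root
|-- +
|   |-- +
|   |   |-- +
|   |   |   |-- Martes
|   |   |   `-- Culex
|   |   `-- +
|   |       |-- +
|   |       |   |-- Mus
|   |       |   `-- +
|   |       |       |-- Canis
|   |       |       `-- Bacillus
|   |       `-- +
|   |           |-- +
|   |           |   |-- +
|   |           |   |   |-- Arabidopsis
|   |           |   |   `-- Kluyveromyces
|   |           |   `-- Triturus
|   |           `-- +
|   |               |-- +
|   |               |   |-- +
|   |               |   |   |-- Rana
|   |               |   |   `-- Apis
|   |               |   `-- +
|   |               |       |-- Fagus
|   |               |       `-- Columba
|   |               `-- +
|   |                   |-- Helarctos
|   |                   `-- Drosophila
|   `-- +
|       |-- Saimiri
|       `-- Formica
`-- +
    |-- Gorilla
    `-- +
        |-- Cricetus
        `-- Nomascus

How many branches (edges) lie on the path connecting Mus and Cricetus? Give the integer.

8

The MRCA of Mus and Cricetus is the root of the tree.
From Mus up to that node: 5 branches. From Cricetus up to the same node: 3 branches. Total: 5 + 3 = 8.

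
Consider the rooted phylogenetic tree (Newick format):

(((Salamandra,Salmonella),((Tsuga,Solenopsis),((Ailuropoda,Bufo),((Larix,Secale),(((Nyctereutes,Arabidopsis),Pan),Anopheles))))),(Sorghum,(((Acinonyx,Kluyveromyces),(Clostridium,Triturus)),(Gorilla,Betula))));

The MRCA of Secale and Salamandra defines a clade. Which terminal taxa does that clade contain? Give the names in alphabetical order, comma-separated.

Ailuropoda, Anopheles, Arabidopsis, Bufo, Larix, Nyctereutes, Pan, Salamandra, Salmonella, Secale, Solenopsis, Tsuga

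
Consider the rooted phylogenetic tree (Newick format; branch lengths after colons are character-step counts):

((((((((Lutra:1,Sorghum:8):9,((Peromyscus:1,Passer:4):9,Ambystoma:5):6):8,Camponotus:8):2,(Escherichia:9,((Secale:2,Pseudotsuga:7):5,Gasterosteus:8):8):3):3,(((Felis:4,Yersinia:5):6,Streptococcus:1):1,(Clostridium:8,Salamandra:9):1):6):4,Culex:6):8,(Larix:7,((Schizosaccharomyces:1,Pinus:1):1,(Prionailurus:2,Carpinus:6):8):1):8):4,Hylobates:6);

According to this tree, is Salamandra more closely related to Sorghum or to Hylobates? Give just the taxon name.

Sorghum

The MRCA of Salamandra and Sorghum subtends (((((Lutra,Sorghum),((Peromyscus,Passer),Ambystoma)),Camponotus),(Escherichia,((Secale,Pseudotsuga),Gasterosteus))),(((Felis,Yersinia),Streptococcus),(Clostridium,Salamandra))) (15 taxa).
The MRCA of Salamandra and Hylobates is the root, subtending the entire tree (22 taxa).
The first is nested inside the second, so Salamandra shares a more recent common ancestor with Sorghum.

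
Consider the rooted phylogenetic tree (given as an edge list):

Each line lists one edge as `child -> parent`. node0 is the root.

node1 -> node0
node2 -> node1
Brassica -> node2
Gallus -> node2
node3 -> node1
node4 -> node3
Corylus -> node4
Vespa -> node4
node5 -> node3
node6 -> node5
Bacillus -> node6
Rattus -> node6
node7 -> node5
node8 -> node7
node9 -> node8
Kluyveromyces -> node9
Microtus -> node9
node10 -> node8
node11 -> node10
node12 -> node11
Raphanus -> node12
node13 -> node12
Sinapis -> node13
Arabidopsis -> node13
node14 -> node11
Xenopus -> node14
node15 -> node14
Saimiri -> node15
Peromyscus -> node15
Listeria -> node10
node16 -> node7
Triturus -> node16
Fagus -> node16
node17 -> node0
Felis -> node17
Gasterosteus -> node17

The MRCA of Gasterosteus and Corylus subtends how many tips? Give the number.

The MRCA of Gasterosteus and Corylus is the root, so the clade is the entire tree.
That clade contains 19 terminal taxa: Arabidopsis, Bacillus, Brassica, Corylus, Fagus, Felis, Gallus, Gasterosteus, Kluyveromyces, Listeria, Microtus, Peromyscus, Raphanus, Rattus, Saimiri, Sinapis, Triturus, Vespa, Xenopus.

19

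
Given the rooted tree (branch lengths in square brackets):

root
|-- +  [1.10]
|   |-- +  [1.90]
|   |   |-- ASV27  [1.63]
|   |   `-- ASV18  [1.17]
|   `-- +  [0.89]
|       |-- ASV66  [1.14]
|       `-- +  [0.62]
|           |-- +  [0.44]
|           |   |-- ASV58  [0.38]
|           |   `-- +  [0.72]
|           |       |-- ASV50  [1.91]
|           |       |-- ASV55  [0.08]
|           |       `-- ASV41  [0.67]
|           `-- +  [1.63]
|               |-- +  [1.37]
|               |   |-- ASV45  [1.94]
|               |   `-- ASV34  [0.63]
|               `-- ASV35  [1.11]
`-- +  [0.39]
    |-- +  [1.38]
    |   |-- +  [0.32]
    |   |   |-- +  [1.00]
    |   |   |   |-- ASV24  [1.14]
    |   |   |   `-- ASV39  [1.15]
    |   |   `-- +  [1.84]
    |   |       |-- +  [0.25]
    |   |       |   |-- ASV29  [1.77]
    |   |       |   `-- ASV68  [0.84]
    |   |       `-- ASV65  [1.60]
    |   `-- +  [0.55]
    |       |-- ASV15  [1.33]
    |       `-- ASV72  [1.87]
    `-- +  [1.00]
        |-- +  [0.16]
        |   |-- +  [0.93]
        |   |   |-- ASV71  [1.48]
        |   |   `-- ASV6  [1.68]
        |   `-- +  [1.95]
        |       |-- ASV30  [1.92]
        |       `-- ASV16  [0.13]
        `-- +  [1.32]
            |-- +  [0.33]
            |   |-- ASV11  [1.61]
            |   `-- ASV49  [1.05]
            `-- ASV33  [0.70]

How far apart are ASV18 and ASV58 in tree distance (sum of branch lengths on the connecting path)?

5.40

The path runs ASV18 → … → MRCA → … → ASV58; the MRCA is the node subtending ((ASV27,ASV18),(ASV66,((ASV58,(ASV50,ASV55,ASV41)),((ASV45,ASV34),ASV35)))).
Branch lengths along that path: 1.17 + 1.90 + 0.89 + 0.62 + 0.44 + 0.38 = 5.40.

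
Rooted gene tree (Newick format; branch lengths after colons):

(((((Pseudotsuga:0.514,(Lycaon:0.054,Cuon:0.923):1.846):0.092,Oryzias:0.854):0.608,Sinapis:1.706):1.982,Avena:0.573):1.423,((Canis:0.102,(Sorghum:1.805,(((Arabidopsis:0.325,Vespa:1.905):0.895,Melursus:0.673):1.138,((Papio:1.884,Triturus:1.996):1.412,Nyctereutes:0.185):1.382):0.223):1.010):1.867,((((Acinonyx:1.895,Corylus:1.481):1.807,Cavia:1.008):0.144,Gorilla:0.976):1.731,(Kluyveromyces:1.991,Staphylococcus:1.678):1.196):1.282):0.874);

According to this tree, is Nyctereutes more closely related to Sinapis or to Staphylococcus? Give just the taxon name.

Staphylococcus

The MRCA of Nyctereutes and Staphylococcus subtends ((Canis,(Sorghum,(((Arabidopsis,Vespa),Melursus),((Papio,Triturus),Nyctereutes)))),((((Acinonyx,Corylus),Cavia),Gorilla),(Kluyveromyces,Staphylococcus))) (14 taxa).
The MRCA of Nyctereutes and Sinapis is the root, subtending the entire tree (20 taxa).
The first is nested inside the second, so Nyctereutes shares a more recent common ancestor with Staphylococcus.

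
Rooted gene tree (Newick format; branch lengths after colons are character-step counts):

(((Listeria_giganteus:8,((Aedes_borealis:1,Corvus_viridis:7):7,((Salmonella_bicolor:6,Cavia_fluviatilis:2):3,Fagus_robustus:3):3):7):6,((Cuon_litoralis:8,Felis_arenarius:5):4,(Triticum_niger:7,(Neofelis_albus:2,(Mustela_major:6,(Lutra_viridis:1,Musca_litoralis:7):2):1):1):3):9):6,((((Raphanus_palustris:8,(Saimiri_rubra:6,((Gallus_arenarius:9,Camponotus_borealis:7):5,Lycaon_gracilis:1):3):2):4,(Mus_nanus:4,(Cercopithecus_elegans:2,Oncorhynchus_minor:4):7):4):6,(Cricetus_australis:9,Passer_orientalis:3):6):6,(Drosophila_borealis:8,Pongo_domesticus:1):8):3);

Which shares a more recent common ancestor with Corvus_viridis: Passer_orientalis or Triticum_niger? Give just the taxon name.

Triticum_niger

The MRCA of Corvus_viridis and Triticum_niger subtends ((Listeria_giganteus,((Aedes_borealis,Corvus_viridis),((Salmonella_bicolor,Cavia_fluviatilis),Fagus_robustus))),((Cuon_litoralis,Felis_arenarius),(Triticum_niger,(Neofelis_albus,(Mustela_major,(Lutra_viridis,Musca_litoralis)))))) (13 taxa).
The MRCA of Corvus_viridis and Passer_orientalis is the root, subtending the entire tree (25 taxa).
The first is nested inside the second, so Corvus_viridis shares a more recent common ancestor with Triticum_niger.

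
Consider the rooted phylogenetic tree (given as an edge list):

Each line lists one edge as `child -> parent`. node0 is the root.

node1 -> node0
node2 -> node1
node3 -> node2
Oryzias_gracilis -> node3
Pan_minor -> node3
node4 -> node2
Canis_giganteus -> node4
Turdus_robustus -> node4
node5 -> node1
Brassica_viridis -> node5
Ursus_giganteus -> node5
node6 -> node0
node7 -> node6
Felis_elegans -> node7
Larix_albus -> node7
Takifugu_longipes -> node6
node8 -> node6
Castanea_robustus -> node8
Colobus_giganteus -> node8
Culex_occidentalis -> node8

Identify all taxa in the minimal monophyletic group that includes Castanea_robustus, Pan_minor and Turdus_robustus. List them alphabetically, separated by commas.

Tracing Castanea_robustus: it sits inside (Castanea_robustus,Colobus_giganteus,Culex_occidentalis).
Tracing Pan_minor: it sits inside (Oryzias_gracilis,Pan_minor).
Tracing Turdus_robustus: it sits inside (Canis_giganteus,Turdus_robustus).
The smallest clade enclosing all 3 is the whole tree (their MRCA is the root), so the answer is all 12 tips in alphabetical order.

Brassica_viridis, Canis_giganteus, Castanea_robustus, Colobus_giganteus, Culex_occidentalis, Felis_elegans, Larix_albus, Oryzias_gracilis, Pan_minor, Takifugu_longipes, Turdus_robustus, Ursus_giganteus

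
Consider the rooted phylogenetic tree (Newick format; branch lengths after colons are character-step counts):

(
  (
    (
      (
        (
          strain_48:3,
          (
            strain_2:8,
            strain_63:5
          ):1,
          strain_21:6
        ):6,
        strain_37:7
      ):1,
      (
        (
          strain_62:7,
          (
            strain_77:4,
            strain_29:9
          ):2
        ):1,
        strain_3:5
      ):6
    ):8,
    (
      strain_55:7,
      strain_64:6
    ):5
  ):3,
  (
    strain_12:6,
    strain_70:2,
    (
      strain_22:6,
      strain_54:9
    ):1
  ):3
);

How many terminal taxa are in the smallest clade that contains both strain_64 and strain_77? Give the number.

11

The MRCA of strain_64 and strain_77 is the node subtending ((((strain_48,(strain_2,strain_63),strain_21),strain_37),((strain_62,(strain_77,strain_29)),strain_3)),(strain_55,strain_64)).
That clade contains 11 terminal taxa: strain_2, strain_21, strain_29, strain_3, strain_37, strain_48, strain_55, strain_62, strain_63, strain_64, strain_77.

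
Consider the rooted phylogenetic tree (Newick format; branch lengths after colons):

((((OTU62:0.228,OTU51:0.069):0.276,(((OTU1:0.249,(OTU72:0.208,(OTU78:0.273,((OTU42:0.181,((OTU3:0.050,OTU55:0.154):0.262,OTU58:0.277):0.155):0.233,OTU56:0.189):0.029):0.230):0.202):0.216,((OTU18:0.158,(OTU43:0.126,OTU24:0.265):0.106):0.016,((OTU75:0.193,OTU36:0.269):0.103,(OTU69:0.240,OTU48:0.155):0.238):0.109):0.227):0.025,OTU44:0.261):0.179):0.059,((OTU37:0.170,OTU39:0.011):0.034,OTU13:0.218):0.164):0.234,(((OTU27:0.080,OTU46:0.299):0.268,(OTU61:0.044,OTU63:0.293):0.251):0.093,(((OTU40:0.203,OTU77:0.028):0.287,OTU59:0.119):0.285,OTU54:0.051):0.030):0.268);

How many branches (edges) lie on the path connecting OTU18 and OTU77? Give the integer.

12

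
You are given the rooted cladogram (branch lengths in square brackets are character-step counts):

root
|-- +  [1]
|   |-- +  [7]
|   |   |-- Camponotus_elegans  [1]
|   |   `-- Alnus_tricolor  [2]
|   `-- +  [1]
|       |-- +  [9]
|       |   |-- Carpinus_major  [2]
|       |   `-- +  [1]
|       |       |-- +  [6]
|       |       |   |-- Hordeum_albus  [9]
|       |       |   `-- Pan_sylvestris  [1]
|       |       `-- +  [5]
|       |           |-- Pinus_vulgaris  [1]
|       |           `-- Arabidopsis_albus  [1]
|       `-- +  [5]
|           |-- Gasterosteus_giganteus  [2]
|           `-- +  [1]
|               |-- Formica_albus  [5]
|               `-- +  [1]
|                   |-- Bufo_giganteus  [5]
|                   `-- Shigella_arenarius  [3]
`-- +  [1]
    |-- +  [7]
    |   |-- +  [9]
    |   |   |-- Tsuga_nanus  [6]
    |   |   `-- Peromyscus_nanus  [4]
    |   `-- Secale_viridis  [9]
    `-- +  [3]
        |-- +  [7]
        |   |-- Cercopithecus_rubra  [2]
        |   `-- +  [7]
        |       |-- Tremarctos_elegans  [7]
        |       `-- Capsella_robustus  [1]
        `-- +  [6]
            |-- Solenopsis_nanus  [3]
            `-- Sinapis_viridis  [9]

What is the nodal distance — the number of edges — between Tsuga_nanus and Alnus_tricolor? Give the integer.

7

The MRCA of Tsuga_nanus and Alnus_tricolor is the root of the tree.
From Tsuga_nanus up to that node: 4 branches. From Alnus_tricolor up to the same node: 3 branches. Total: 4 + 3 = 7.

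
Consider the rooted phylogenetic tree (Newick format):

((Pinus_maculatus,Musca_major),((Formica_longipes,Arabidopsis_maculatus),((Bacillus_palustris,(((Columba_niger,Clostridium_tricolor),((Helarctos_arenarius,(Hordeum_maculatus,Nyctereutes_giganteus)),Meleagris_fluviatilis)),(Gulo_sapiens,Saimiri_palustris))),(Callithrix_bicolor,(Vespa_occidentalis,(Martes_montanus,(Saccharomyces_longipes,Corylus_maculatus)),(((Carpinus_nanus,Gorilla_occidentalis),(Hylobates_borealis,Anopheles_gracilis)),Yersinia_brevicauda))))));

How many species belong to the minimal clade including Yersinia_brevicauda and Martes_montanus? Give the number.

The MRCA of Yersinia_brevicauda and Martes_montanus is the node subtending (Vespa_occidentalis,(Martes_montanus,(Saccharomyces_longipes,Corylus_maculatus)),(((Carpinus_nanus,Gorilla_occidentalis),(Hylobates_borealis,Anopheles_gracilis)),Yersinia_brevicauda)).
That clade contains 9 terminal taxa: Anopheles_gracilis, Carpinus_nanus, Corylus_maculatus, Gorilla_occidentalis, Hylobates_borealis, Martes_montanus, Saccharomyces_longipes, Vespa_occidentalis, Yersinia_brevicauda.

9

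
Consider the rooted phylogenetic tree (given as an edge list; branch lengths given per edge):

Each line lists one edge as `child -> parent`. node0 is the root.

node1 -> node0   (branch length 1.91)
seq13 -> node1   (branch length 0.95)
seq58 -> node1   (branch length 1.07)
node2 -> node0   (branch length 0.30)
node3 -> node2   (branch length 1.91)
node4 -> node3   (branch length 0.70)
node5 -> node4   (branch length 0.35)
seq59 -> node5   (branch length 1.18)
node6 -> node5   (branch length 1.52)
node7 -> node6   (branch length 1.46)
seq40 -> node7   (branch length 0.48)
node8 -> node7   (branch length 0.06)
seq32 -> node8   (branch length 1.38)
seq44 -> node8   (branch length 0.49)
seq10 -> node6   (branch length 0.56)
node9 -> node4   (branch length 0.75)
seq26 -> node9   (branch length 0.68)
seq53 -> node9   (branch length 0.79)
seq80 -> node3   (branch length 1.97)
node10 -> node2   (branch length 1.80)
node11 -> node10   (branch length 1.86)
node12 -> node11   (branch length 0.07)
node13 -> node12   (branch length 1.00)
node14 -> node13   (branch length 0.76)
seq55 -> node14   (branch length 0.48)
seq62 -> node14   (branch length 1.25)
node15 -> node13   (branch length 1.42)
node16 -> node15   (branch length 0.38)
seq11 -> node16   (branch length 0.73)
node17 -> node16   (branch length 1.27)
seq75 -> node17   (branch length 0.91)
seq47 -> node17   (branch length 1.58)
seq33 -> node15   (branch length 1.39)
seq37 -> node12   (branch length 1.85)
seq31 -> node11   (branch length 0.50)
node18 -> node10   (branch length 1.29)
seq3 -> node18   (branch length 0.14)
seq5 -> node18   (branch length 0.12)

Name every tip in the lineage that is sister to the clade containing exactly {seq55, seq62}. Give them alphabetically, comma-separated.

seq11, seq33, seq47, seq75

The clade containing exactly {seq55, seq62} attaches to the tree at the node subtending ((seq55,seq62),((seq11,(seq75,seq47)),seq33)).
The other lineage descending from that same node — the sister group — is ((seq11,(seq75,seq47)),seq33); its 4 tips in alphabetical order are the answer.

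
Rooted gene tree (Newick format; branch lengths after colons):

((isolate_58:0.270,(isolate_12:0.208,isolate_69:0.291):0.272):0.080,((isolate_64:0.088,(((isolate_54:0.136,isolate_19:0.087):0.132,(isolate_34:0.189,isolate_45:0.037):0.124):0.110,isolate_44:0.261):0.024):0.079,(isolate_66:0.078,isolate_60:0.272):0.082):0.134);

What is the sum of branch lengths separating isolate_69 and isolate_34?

The path runs isolate_69 → … → MRCA → … → isolate_34; the MRCA is the root of the tree.
Branch lengths along that path: 0.291 + 0.272 + 0.080 + 0.134 + 0.079 + 0.024 + 0.110 + 0.124 + 0.189 = 1.303.

1.303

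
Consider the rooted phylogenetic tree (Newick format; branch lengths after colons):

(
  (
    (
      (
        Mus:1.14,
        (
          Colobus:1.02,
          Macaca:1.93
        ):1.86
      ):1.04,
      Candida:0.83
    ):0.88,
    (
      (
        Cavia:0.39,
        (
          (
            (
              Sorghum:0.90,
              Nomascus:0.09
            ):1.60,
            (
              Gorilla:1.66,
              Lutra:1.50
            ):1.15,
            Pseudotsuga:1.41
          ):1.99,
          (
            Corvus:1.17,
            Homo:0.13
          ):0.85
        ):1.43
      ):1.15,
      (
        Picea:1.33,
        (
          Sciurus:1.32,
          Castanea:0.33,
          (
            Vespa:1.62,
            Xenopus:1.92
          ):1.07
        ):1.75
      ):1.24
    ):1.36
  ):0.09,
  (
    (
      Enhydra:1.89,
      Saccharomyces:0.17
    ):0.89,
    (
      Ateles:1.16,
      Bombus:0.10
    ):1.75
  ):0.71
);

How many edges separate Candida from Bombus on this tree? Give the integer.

6

The MRCA of Candida and Bombus is the root of the tree.
From Candida up to that node: 3 branches. From Bombus up to the same node: 3 branches. Total: 3 + 3 = 6.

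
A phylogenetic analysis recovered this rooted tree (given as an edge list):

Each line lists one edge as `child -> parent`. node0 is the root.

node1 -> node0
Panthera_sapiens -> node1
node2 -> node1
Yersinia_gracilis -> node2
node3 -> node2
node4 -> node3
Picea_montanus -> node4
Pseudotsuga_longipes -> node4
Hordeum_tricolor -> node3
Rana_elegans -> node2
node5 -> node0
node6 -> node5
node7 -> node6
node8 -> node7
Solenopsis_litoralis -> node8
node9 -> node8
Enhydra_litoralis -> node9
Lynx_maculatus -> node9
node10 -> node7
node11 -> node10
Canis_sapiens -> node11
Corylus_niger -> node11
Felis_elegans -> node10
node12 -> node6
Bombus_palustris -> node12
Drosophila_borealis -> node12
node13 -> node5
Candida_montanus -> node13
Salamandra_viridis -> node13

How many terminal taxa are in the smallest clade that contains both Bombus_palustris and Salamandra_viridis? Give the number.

10

The MRCA of Bombus_palustris and Salamandra_viridis is the node subtending ((((Solenopsis_litoralis,(Enhydra_litoralis,Lynx_maculatus)),((Canis_sapiens,Corylus_niger),Felis_elegans)),(Bombus_palustris,Drosophila_borealis)),(Candida_montanus,Salamandra_viridis)).
That clade contains 10 terminal taxa: Bombus_palustris, Candida_montanus, Canis_sapiens, Corylus_niger, Drosophila_borealis, Enhydra_litoralis, Felis_elegans, Lynx_maculatus, Salamandra_viridis, Solenopsis_litoralis.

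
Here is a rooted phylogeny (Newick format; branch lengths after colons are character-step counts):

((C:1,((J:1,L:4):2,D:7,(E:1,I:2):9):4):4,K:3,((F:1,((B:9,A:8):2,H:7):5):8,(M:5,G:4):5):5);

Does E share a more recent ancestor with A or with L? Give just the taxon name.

L

The MRCA of E and L subtends ((J,L),D,(E,I)) (5 taxa).
The MRCA of E and A is the root, subtending the entire tree (13 taxa).
The first is nested inside the second, so E shares a more recent common ancestor with L.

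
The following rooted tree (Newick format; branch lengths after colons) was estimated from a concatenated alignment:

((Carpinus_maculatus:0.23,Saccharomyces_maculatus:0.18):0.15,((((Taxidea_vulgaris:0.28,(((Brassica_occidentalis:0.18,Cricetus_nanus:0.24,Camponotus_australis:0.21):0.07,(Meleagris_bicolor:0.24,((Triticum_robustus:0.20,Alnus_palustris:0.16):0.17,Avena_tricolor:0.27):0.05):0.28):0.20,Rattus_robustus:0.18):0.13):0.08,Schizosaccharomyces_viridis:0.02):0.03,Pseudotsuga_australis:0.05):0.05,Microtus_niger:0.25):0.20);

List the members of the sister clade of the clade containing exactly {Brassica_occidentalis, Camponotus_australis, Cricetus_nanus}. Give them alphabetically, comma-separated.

The clade containing exactly {Brassica_occidentalis, Camponotus_australis, Cricetus_nanus} attaches to the tree at the node subtending ((Brassica_occidentalis,Cricetus_nanus,Camponotus_australis),(Meleagris_bicolor,((Triticum_robustus,Alnus_palustris),Avena_tricolor))).
The other lineage descending from that same node — the sister group — is (Meleagris_bicolor,((Triticum_robustus,Alnus_palustris),Avena_tricolor)); its 4 tips in alphabetical order are the answer.

Alnus_palustris, Avena_tricolor, Meleagris_bicolor, Triticum_robustus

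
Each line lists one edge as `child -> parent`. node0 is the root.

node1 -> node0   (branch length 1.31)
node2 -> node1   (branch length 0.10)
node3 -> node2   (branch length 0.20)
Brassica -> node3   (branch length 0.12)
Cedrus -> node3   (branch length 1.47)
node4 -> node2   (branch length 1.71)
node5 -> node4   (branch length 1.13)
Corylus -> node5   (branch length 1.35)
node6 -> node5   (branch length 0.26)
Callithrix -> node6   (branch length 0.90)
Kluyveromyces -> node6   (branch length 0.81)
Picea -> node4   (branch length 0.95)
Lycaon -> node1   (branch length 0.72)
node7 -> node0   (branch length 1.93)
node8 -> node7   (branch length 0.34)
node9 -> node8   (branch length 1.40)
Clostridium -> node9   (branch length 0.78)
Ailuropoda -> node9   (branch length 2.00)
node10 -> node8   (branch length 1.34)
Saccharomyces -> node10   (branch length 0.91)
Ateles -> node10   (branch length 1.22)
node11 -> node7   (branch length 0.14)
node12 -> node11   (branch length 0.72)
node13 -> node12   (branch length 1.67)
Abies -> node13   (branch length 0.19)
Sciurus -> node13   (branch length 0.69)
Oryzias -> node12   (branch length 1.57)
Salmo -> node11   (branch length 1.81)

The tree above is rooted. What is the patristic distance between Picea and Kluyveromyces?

3.15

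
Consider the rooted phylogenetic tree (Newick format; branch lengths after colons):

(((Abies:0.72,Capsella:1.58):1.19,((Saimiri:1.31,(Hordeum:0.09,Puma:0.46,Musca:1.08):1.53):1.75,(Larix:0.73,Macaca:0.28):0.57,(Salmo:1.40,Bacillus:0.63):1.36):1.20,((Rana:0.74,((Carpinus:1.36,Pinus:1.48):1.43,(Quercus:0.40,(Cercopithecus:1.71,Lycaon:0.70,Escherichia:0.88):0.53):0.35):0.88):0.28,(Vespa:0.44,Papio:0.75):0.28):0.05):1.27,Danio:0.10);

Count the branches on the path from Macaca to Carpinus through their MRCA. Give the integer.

8

The MRCA of Macaca and Carpinus is the node subtending ((Abies,Capsella),((Saimiri,(Hordeum,Puma,Musca)),(Larix,Macaca),(Salmo,Bacillus)),((Rana,((Carpinus,Pinus),(Quercus,(Cercopithecus,Lycaon,Escherichia)))),(Vespa,Papio))).
From Macaca up to that node: 3 branches. From Carpinus up to the same node: 5 branches. Total: 3 + 5 = 8.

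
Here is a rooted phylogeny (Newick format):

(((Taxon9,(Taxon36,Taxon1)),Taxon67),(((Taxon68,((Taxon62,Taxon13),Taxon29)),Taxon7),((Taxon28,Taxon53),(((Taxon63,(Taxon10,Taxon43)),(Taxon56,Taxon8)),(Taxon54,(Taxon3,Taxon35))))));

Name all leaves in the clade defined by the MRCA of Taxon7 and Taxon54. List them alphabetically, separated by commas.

Tracing Taxon7: it sits inside ((Taxon68,((Taxon62,Taxon13),Taxon29)),Taxon7).
Tracing Taxon54: it sits inside (Taxon54,(Taxon3,Taxon35)).
The smallest clade enclosing both is (((Taxon68,((Taxon62,Taxon13),Taxon29)),Taxon7),((Taxon28,Taxon53),(((Taxon63,(Taxon10,Taxon43)),(Taxon56,Taxon8)),(Taxon54,(Taxon3,Taxon35))))); the answer is its 15 terminal taxa in alphabetical order.

Taxon10, Taxon13, Taxon28, Taxon29, Taxon3, Taxon35, Taxon43, Taxon53, Taxon54, Taxon56, Taxon62, Taxon63, Taxon68, Taxon7, Taxon8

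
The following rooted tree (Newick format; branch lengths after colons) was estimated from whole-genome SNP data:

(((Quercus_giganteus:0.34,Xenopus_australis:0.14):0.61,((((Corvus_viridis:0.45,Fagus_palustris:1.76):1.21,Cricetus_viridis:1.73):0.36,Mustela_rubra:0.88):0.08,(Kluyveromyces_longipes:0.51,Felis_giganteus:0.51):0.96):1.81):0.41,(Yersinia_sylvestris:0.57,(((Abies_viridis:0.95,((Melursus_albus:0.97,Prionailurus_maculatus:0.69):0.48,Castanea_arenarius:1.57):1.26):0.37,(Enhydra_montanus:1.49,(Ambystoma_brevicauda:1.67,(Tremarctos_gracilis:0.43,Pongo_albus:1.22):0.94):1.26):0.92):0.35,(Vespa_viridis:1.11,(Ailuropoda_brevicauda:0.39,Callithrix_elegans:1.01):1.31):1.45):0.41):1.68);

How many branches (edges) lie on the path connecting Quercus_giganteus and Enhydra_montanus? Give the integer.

The MRCA of Quercus_giganteus and Enhydra_montanus is the root of the tree.
From Quercus_giganteus up to that node: 3 branches. From Enhydra_montanus up to the same node: 5 branches. Total: 3 + 5 = 8.

8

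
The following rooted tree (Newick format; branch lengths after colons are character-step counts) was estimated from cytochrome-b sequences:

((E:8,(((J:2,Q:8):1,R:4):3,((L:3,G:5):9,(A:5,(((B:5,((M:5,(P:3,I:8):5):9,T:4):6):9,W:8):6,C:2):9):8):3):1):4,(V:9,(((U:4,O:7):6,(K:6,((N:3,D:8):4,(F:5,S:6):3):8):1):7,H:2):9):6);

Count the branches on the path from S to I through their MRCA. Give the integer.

18

The MRCA of S and I is the root of the tree.
From S up to that node: 7 branches. From I up to the same node: 11 branches. Total: 7 + 11 = 18.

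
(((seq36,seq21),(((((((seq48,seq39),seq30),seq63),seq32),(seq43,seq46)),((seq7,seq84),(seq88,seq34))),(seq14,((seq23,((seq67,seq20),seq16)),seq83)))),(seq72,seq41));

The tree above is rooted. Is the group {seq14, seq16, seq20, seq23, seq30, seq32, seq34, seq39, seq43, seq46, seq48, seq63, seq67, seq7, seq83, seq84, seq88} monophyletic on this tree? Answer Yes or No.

Yes

The most recent common ancestor of these taxa subtends (((((((seq48,seq39),seq30),seq63),seq32),(seq43,seq46)),((seq7,seq84),(seq88,seq34))),(seq14,((seq23,((seq67,seq20),seq16)),seq83))).
That clade has exactly 17 tips — every listed taxon and nothing else — so the group is monophyletic.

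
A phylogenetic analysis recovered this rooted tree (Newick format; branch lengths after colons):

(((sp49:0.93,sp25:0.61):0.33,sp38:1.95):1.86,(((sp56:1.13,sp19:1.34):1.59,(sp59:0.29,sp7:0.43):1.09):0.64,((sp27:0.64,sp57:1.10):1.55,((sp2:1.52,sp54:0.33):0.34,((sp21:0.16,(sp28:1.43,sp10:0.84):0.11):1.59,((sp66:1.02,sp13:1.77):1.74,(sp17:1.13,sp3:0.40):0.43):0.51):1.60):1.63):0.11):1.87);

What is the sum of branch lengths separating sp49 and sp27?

The path runs sp49 → … → MRCA → … → sp27; the MRCA is the root of the tree.
Branch lengths along that path: 0.93 + 0.33 + 1.86 + 1.87 + 0.11 + 1.55 + 0.64 = 7.29.

7.29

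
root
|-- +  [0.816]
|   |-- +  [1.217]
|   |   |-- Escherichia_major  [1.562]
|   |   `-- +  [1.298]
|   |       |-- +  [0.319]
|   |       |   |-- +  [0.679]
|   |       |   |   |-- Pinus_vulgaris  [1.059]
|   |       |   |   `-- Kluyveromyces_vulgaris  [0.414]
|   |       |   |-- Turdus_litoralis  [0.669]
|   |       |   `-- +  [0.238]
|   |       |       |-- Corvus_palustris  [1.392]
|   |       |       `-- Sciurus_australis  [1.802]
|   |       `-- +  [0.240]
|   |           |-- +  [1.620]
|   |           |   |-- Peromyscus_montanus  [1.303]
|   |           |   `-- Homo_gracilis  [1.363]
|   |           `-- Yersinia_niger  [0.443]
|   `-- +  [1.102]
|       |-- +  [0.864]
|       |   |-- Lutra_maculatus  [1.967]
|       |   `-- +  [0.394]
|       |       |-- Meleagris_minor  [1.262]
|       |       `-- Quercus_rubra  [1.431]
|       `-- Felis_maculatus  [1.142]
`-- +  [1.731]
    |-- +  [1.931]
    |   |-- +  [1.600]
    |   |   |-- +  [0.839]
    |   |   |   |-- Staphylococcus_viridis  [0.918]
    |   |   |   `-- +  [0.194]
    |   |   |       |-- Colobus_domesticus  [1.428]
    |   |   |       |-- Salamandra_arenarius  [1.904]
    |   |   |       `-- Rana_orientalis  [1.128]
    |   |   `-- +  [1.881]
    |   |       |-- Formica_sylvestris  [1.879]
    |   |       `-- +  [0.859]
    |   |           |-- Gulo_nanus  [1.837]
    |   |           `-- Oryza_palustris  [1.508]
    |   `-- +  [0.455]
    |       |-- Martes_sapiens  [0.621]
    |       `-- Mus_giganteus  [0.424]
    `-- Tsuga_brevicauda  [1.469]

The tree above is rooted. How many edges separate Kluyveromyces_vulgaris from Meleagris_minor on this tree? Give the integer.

The MRCA of Kluyveromyces_vulgaris and Meleagris_minor is the node subtending ((Escherichia_major,(((Pinus_vulgaris,Kluyveromyces_vulgaris),Turdus_litoralis,(Corvus_palustris,Sciurus_australis)),((Peromyscus_montanus,Homo_gracilis),Yersinia_niger))),((Lutra_maculatus,(Meleagris_minor,Quercus_rubra)),Felis_maculatus)).
From Kluyveromyces_vulgaris up to that node: 5 branches. From Meleagris_minor up to the same node: 4 branches. Total: 5 + 4 = 9.

9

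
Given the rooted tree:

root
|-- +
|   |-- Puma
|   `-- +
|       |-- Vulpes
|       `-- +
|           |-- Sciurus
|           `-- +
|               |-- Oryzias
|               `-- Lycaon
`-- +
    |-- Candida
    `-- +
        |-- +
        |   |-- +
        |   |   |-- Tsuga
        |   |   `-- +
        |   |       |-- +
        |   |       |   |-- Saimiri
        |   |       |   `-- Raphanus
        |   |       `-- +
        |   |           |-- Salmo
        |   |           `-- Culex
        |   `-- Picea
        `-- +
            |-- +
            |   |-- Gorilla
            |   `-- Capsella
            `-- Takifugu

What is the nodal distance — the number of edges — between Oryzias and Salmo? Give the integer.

The MRCA of Oryzias and Salmo is the root of the tree.
From Oryzias up to that node: 5 branches. From Salmo up to the same node: 7 branches. Total: 5 + 7 = 12.

12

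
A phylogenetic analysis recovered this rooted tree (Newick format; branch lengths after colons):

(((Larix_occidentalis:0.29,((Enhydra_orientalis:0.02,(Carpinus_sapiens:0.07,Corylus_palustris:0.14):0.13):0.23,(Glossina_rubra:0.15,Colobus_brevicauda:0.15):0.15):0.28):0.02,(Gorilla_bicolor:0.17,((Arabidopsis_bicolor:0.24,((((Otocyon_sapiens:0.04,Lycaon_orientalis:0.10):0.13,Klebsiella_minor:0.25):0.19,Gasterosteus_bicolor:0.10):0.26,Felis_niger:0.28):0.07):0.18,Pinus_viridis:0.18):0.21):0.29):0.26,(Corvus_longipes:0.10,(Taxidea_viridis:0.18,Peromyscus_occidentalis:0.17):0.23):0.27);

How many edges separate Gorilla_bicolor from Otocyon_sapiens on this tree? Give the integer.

The MRCA of Gorilla_bicolor and Otocyon_sapiens is the node subtending (Gorilla_bicolor,((Arabidopsis_bicolor,((((Otocyon_sapiens,Lycaon_orientalis),Klebsiella_minor),Gasterosteus_bicolor),Felis_niger)),Pinus_viridis)).
From Gorilla_bicolor up to that node: 1 branch. From Otocyon_sapiens up to the same node: 7 branches. Total: 1 + 7 = 8.

8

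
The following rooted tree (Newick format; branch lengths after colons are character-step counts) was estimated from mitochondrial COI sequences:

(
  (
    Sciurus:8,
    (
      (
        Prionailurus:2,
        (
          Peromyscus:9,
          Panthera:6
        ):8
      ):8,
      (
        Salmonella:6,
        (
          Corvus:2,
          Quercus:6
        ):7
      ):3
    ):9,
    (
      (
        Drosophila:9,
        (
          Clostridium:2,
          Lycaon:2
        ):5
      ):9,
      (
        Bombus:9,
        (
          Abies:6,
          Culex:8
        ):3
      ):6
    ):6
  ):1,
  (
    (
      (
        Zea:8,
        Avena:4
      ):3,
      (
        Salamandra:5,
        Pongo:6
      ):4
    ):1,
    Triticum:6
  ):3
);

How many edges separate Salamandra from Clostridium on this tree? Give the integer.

9

The MRCA of Salamandra and Clostridium is the root of the tree.
From Salamandra up to that node: 4 branches. From Clostridium up to the same node: 5 branches. Total: 4 + 5 = 9.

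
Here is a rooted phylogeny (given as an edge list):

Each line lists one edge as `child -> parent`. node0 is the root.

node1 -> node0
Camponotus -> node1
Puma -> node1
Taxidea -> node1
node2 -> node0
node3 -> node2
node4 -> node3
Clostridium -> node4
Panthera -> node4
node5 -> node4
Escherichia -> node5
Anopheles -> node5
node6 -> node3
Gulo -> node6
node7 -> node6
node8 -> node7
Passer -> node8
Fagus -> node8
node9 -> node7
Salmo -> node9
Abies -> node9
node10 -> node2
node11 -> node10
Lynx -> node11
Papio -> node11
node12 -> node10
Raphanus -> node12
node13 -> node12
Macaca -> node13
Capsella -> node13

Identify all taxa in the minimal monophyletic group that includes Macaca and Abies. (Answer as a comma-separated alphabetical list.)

Tracing Macaca: it sits inside (Macaca,Capsella).
Tracing Abies: it sits inside (Salmo,Abies).
The smallest clade enclosing both is (((Clostridium,Panthera,(Escherichia,Anopheles)),(Gulo,((Passer,Fagus),(Salmo,Abies)))),((Lynx,Papio),(Raphanus,(Macaca,Capsella)))); the answer is its 14 terminal taxa in alphabetical order.

Abies, Anopheles, Capsella, Clostridium, Escherichia, Fagus, Gulo, Lynx, Macaca, Panthera, Papio, Passer, Raphanus, Salmo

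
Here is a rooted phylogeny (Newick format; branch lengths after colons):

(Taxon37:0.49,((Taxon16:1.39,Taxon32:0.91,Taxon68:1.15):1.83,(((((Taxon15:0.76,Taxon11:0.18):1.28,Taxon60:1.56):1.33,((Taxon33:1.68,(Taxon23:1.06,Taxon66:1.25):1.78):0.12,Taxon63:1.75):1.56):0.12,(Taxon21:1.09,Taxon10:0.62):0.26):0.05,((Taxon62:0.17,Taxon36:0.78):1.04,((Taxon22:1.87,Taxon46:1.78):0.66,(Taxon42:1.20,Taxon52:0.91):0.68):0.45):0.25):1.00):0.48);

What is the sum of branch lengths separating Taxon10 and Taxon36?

3.00

The path runs Taxon10 → … → MRCA → … → Taxon36; the MRCA is the node subtending (((((Taxon15,Taxon11),Taxon60),((Taxon33,(Taxon23,Taxon66)),Taxon63)),(Taxon21,Taxon10)),((Taxon62,Taxon36),((Taxon22,Taxon46),(Taxon42,Taxon52)))).
Branch lengths along that path: 0.62 + 0.26 + 0.05 + 0.25 + 1.04 + 0.78 = 3.00.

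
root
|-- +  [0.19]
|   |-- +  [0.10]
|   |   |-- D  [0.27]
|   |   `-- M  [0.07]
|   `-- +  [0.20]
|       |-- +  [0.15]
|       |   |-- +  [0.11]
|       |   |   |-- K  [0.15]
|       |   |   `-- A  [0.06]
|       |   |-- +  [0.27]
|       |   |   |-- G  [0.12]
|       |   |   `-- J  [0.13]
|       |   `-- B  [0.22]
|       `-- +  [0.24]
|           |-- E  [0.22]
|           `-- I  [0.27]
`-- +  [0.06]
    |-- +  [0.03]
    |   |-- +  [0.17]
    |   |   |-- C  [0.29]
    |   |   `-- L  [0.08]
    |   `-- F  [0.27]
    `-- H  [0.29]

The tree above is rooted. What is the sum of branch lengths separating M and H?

The path runs M → … → MRCA → … → H; the MRCA is the root of the tree.
Branch lengths along that path: 0.07 + 0.10 + 0.19 + 0.06 + 0.29 = 0.71.

0.71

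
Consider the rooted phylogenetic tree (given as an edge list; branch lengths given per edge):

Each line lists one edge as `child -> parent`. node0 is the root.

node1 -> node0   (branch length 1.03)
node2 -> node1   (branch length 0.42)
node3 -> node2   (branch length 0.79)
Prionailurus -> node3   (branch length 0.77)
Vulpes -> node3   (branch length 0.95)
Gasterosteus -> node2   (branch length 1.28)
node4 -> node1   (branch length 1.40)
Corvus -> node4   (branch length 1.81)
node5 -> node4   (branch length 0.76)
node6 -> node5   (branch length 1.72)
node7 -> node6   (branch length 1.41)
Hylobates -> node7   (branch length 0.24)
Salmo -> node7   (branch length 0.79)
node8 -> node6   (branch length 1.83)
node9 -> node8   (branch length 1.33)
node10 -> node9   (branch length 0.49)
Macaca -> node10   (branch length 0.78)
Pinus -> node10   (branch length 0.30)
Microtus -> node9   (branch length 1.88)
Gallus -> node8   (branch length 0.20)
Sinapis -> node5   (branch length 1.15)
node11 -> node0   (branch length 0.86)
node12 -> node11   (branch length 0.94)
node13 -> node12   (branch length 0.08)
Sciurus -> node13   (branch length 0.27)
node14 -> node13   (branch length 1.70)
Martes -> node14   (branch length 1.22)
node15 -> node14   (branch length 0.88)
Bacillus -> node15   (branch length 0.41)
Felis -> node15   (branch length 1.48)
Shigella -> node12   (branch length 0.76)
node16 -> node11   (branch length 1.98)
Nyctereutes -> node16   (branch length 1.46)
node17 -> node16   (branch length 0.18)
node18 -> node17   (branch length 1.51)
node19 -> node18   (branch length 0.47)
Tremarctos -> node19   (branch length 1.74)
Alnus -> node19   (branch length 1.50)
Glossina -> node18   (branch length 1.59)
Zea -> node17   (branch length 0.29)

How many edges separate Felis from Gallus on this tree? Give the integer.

The MRCA of Felis and Gallus is the root of the tree.
From Felis up to that node: 6 branches. From Gallus up to the same node: 6 branches. Total: 6 + 6 = 12.

12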